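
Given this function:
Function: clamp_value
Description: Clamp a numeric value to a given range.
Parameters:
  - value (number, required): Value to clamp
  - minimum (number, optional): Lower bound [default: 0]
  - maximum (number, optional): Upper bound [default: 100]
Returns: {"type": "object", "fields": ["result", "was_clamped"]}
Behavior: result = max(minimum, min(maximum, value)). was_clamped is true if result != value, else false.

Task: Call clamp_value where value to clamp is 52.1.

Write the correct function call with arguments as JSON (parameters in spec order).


Mapping each described value to its parameter name:
  'Value to clamp' -> value = 52.1
clamp_value({"value": 52.1})


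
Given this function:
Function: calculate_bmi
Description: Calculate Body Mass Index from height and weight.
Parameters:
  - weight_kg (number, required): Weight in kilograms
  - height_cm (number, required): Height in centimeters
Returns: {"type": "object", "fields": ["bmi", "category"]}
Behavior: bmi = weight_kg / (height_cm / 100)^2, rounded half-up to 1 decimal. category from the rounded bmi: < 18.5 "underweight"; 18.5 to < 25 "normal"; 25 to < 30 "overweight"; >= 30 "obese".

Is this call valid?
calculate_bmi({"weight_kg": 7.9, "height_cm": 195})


Checking all required parameters present and types match... All valid.
Valid


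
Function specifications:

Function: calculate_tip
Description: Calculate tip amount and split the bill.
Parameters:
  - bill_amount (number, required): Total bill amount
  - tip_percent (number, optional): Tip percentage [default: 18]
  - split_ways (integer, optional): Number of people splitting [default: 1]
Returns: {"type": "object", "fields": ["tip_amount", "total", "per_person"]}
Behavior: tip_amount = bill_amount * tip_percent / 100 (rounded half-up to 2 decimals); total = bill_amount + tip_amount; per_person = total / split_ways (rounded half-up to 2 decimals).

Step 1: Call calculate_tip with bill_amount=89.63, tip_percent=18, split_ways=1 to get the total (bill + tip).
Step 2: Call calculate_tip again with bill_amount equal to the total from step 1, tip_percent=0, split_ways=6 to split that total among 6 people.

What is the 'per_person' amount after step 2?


Step 1: calculate_tip(bill_amount=89.63, tip_percent=18, split_ways=1)
  tip_amount = 89.63 * 18/100 = 16.1334 -> 16.13
  total = 89.63 + 16.13 = 105.76
  per_person = 105.76 / 1 = 105.76 -> 105.76
  -> total = 105.76
Step 2: calculate_tip(bill_amount=105.76, tip_percent=0, split_ways=6)
  tip_amount = 105.76 * 0/100 = 0 -> 0.00
  total = 105.76 + 0.00 = 105.76
  per_person = 105.76 / 6 = 17.626667 -> 17.63
  -> per_person = 17.63
$17.63


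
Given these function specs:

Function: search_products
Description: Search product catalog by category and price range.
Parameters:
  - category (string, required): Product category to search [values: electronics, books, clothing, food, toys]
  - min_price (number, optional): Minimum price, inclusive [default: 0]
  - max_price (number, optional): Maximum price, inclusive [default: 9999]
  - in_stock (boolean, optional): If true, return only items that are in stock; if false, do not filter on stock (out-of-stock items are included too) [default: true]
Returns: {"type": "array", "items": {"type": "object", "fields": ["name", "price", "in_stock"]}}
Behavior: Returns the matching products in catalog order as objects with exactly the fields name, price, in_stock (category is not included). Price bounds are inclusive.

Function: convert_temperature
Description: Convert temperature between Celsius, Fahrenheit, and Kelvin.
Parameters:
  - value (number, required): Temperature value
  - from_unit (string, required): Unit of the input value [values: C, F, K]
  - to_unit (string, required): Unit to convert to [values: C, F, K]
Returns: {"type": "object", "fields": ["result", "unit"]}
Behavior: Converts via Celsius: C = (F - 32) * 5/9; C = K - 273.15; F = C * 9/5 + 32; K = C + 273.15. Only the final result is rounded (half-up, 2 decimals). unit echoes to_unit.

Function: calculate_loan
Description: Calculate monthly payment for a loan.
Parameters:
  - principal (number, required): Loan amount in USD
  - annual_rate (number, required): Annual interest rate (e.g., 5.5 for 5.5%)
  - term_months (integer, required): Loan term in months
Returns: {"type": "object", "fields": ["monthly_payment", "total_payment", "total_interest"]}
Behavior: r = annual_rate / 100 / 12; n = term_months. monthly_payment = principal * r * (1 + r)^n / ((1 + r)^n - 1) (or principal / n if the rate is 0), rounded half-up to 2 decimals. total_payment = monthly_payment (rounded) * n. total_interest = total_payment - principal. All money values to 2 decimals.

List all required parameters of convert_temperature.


Parameters of convert_temperature and their required/optional flag:
  value: required
  from_unit: required
  to_unit: required
from_unit, to_unit, value


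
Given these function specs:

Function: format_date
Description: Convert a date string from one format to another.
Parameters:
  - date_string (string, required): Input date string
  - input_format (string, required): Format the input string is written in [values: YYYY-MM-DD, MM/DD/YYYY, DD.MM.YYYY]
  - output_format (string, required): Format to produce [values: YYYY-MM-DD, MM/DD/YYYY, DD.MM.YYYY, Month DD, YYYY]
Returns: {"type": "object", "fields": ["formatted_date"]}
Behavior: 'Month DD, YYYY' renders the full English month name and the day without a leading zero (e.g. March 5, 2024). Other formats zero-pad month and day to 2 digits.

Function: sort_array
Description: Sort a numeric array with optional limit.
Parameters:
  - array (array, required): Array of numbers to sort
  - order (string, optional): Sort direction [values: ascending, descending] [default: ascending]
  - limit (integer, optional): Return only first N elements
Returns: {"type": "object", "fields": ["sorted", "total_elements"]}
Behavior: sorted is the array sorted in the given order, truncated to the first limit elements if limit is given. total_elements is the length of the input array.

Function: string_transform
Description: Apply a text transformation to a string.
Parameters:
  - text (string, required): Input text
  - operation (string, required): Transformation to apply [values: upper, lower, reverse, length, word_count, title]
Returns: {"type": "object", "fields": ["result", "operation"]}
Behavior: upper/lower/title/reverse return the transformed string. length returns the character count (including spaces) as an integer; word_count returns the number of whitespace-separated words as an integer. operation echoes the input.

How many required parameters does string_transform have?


Parameters of string_transform: text (required), operation (required)
Required count:
2


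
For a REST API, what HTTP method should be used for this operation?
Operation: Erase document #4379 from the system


GET = read, POST = create, PUT = update/replace, DELETE = remove
This operation is a removal.
DELETE


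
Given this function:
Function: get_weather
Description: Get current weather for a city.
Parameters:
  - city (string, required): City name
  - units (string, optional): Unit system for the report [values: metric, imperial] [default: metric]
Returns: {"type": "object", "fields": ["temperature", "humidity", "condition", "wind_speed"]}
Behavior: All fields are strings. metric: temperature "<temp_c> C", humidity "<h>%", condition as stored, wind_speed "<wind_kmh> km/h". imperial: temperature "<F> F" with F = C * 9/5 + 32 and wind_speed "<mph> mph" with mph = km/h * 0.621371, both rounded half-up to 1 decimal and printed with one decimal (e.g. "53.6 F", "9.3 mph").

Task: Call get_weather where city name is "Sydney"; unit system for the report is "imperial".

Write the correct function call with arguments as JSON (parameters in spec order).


Mapping each described value to its parameter name:
  'City name' -> city = "Sydney"
  'Unit system for the report' -> units = "imperial"
get_weather({"city": "Sydney", "units": "imperial"})


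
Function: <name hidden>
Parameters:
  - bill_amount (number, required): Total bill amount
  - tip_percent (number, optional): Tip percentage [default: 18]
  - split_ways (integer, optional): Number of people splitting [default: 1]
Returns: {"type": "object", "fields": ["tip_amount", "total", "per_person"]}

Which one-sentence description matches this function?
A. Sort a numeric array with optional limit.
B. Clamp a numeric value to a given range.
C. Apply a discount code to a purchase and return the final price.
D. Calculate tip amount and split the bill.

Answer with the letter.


Parameters bill_amount, tip_percent, split_ways and return ["tip_amount", "total", "per_person"] fit: Calculate tip amount and split the bill.
D


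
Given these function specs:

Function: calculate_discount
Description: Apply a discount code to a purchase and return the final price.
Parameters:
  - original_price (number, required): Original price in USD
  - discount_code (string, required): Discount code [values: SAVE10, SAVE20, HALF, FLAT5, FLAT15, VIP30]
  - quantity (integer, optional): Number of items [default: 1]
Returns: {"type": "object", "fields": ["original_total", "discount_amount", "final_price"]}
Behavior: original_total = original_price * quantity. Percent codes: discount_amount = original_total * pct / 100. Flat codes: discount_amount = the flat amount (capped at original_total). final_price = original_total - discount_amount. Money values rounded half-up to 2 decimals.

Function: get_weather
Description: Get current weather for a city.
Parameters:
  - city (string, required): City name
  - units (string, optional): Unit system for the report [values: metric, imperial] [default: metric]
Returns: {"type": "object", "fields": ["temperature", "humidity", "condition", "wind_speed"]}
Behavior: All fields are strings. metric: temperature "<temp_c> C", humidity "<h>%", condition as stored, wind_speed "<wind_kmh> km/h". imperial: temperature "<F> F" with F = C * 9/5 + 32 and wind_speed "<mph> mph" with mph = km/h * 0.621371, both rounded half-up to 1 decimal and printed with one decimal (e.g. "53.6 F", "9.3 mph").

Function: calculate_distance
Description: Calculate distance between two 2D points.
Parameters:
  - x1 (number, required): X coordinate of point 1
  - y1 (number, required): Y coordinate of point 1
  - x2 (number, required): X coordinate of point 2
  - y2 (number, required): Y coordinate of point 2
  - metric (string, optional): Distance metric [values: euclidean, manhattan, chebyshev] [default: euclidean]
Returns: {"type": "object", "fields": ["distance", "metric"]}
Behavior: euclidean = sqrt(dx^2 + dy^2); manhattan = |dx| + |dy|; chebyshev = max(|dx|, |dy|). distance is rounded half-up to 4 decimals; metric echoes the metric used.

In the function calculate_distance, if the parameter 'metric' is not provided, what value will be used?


The calculate_distance spec declares:
  - metric (string, optional): Distance metric [values: euclidean, manhattan, chebyshev] [default: euclidean]
Default:
euclidean


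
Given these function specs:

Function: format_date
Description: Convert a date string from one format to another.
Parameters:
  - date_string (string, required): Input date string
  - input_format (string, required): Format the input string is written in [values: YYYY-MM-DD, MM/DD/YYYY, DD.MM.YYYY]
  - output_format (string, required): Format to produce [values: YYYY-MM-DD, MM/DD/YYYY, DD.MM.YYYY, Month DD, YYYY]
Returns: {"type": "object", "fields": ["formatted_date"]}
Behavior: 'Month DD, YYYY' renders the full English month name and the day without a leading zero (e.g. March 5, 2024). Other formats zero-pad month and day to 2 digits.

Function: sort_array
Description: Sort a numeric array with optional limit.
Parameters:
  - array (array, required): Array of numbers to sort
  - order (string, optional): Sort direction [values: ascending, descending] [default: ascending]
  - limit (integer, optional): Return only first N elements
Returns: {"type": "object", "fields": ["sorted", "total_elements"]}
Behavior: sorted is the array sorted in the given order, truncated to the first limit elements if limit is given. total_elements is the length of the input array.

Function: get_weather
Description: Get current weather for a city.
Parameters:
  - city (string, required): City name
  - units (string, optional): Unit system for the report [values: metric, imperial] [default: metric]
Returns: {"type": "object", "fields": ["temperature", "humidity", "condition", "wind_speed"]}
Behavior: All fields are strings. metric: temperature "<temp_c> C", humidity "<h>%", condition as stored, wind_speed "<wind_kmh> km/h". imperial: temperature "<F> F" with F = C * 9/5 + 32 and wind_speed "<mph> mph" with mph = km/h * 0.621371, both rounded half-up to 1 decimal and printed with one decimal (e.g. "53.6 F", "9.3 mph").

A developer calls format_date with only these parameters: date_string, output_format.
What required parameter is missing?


Required parameters: date_string, input_format, output_format
Provided: date_string, output_format
Missing: input_format
input_format


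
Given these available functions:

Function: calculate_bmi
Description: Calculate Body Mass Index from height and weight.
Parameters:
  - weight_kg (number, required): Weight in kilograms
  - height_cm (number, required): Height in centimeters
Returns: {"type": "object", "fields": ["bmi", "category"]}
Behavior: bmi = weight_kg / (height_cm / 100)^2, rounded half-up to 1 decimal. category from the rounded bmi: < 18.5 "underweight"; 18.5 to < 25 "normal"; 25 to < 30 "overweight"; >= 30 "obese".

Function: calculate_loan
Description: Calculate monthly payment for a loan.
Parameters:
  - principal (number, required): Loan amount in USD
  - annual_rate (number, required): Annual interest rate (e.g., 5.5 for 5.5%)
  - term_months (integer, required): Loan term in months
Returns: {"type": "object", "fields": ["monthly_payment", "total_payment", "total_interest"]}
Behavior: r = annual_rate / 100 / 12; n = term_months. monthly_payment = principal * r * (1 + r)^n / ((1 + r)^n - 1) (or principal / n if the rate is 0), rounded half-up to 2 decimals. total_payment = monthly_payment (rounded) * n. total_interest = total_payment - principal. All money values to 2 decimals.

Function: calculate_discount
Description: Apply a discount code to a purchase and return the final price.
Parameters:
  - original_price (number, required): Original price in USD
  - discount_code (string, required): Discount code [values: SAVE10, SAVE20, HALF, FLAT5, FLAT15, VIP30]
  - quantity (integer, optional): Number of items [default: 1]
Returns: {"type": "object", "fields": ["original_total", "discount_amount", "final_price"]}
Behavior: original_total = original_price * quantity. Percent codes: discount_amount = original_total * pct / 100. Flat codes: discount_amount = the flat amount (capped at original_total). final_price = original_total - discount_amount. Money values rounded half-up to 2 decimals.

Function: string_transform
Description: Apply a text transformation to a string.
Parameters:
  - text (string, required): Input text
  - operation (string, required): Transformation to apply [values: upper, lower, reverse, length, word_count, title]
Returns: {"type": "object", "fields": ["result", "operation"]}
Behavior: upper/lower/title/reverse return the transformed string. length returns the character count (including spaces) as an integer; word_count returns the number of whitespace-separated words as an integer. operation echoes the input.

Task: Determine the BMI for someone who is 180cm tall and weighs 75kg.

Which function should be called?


The task needs a function whose description is: Calculate Body Mass Index from height and weight.
calculate_bmi


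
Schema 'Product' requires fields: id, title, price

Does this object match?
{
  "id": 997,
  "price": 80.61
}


Checking required fields...
Missing: title
Invalid - missing required field 'title'


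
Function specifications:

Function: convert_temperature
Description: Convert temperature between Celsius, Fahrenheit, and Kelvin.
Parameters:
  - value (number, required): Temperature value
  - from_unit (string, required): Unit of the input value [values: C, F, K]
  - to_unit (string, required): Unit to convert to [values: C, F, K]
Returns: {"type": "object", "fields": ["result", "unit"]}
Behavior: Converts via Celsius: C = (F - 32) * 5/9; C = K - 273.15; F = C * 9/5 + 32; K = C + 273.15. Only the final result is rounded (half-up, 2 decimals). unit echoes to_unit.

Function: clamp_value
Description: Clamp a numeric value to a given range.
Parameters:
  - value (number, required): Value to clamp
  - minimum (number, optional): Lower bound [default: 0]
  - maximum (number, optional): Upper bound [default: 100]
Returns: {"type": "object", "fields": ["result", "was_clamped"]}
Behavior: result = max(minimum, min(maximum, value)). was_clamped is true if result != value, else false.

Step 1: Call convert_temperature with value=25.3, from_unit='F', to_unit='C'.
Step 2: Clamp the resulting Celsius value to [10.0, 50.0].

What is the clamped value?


Step 1: convert_temperature(value=25.3, from_unit=F, to_unit=C)
  To C: (25.3 - 32) * 5/9 = -3.722222
  Target is C: -3.722222
  Round to 2 decimals: -3.72
  -> result = -3.72 C
Step 2: clamp_value(value=-3.72, minimum=10.0, maximum=50.0)
  result = max(10.0, min(50.0, -3.72)) = max(10.0, -3.72) = 10.0
  was_clamped = (10.0 != -3.72) = true
  -> result = 10.0
10.0


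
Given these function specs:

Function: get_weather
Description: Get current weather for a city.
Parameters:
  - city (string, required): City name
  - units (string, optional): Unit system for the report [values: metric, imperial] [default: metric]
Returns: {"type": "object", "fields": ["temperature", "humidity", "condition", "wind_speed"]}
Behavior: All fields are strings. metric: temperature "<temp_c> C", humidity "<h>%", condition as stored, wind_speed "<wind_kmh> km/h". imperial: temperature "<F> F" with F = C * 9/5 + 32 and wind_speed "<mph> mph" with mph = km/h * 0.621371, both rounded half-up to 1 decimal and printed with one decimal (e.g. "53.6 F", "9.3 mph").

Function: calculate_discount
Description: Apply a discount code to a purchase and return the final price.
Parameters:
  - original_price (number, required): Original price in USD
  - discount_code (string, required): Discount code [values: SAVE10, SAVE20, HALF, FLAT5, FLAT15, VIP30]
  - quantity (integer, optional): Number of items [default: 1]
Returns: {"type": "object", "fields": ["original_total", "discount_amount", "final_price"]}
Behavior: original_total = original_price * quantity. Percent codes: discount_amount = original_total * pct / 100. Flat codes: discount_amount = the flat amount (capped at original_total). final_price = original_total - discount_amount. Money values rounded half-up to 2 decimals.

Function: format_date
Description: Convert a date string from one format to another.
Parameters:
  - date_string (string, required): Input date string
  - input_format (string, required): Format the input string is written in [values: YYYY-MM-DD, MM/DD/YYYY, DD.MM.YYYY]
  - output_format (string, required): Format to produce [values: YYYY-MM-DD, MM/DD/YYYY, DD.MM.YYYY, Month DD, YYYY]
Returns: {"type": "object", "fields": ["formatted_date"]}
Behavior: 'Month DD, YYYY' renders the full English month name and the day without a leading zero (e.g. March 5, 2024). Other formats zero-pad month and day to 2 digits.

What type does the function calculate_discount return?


The calculate_discount spec declares Returns: {"type": "object", "fields": ["original_total", "discount_amount", "final_price"]}
Type:
object


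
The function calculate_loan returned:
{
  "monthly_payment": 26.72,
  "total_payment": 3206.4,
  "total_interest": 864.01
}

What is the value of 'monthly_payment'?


26.72


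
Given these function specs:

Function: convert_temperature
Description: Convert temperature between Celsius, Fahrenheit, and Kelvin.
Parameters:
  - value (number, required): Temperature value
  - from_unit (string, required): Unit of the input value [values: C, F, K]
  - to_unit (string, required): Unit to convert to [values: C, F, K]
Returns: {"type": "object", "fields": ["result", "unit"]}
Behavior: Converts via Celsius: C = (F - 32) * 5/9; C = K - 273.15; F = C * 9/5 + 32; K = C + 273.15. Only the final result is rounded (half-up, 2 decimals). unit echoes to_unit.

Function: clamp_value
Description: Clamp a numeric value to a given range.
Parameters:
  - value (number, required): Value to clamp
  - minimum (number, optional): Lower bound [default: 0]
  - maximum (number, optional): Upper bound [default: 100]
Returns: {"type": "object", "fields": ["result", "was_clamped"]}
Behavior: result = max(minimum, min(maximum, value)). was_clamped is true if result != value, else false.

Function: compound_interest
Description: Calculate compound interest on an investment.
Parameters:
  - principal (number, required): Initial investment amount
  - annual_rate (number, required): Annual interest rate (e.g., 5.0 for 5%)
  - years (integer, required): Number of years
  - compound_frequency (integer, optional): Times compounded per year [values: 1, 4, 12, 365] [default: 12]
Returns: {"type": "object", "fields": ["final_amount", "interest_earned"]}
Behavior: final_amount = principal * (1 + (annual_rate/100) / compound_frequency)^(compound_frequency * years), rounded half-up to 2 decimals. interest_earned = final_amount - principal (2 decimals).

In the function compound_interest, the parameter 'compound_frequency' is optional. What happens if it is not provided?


The compound_interest spec declares:
  - compound_frequency (integer, optional): Times compounded per year [values: 1, 4, 12, 365] [default: 12]
It defaults to 12


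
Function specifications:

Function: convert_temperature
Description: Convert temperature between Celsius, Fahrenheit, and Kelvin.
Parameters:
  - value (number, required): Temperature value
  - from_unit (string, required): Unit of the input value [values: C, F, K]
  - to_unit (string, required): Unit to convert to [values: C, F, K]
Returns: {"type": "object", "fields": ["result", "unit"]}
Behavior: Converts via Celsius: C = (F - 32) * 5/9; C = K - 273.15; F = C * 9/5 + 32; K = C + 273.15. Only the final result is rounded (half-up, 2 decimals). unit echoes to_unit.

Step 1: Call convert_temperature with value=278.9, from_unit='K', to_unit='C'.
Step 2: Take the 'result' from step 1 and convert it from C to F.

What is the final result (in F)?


Step 1: convert_temperature(value=278.9, from_unit=K, to_unit=C)
  To C: 278.9 - 273.15 = 5.75
  Target is C: 5.75
  Round to 2 decimals: 5.75
  -> result = 5.75 C
Step 2: convert_temperature(value=5.75, from_unit=C, to_unit=F)
  Input already in C: 5.75
  To F: 5.75 * 9/5 + 32 = 42.35
  Round to 2 decimals: 42.35
  -> result = 42.35 F
42.35 F


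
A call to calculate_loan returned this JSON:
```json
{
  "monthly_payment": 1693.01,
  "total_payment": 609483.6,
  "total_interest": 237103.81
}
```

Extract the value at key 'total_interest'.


237103.81


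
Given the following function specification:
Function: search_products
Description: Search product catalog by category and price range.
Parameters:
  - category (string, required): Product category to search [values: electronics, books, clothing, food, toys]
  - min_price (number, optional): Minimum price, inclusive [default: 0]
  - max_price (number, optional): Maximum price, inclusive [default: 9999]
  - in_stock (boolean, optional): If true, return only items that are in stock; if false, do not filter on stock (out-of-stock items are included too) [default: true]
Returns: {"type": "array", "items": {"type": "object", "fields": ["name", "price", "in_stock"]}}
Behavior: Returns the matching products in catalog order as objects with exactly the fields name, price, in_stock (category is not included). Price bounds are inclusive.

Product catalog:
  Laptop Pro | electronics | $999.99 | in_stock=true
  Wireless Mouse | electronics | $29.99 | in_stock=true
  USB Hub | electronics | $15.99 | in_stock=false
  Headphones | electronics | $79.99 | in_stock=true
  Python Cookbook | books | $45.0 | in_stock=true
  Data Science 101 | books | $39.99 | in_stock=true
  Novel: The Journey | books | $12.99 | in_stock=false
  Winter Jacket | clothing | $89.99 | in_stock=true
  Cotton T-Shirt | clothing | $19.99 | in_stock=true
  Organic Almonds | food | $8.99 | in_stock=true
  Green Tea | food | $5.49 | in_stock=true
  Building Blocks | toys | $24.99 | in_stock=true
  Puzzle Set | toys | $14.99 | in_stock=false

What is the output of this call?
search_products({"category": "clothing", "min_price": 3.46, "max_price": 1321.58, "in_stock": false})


Filter: category=clothing, 3.46 <= price <= 1321.58, in_stock=false so stock is not filtered
  Winter Jacket ($89.99): keep
  Cotton T-Shirt ($19.99): keep
Output:
[{"name": "Winter Jacket", "price": 89.99, "in_stock": true}, {"name": "Cotton T-Shirt", "price": 19.99, "in_stock": true}]


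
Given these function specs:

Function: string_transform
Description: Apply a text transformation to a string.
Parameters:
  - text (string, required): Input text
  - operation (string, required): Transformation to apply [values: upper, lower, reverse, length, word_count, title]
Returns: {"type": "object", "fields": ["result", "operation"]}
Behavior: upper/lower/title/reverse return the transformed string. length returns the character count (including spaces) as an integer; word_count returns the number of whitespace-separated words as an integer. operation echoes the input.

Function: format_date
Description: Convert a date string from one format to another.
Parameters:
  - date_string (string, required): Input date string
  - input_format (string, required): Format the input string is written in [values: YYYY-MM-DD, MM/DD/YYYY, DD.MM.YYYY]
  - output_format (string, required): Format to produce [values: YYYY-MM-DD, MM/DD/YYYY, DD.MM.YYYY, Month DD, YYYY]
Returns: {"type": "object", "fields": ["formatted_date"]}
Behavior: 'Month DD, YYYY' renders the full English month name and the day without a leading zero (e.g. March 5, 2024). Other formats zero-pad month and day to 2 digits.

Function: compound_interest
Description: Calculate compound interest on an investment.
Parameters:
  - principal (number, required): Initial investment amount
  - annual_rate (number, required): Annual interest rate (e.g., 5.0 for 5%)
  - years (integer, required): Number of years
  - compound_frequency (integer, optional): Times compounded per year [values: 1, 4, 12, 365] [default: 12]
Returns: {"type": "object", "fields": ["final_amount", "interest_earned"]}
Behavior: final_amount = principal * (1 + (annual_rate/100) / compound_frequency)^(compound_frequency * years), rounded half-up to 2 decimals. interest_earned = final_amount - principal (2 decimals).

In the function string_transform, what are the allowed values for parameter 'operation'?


The string_transform spec declares:
  - operation (string, required): Transformation to apply [values: upper, lower, reverse, length, word_count, title]
Allowed values:
upper, lower, reverse, length, word_count, title


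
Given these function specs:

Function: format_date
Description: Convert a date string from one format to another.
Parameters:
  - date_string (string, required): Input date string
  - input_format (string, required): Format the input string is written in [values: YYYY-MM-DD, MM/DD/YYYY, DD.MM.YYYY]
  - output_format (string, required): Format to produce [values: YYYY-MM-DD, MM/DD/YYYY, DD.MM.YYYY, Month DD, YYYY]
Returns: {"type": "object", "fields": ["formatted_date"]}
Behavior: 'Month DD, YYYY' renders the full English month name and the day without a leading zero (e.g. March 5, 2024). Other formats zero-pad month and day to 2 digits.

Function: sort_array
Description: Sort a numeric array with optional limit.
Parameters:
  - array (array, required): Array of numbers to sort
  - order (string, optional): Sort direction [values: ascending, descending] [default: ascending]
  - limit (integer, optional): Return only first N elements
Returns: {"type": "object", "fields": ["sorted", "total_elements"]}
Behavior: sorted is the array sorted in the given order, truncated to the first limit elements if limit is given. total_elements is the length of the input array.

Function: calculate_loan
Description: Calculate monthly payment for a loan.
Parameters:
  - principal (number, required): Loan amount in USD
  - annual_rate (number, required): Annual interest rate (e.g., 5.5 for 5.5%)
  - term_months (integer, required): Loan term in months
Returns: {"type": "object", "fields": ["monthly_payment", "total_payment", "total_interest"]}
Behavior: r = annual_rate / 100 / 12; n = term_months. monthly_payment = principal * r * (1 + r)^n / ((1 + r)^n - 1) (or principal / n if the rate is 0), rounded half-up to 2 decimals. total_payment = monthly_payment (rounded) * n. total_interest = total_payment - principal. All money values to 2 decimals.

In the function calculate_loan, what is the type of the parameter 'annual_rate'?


The calculate_loan spec declares:
  - annual_rate (number, required): Annual interest rate (e.g., 5.5 for 5.5%)
Type:
number


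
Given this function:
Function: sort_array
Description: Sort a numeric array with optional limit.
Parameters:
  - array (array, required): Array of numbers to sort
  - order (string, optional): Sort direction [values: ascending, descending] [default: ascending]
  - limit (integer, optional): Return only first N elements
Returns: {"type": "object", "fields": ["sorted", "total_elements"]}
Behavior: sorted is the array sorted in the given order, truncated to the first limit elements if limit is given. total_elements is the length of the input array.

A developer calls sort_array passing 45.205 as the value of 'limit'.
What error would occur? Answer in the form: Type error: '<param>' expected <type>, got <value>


Spec: 'limit' is declared as integer; 45.205 is a non-integer number.
Type error: 'limit' expected integer, got 45.205


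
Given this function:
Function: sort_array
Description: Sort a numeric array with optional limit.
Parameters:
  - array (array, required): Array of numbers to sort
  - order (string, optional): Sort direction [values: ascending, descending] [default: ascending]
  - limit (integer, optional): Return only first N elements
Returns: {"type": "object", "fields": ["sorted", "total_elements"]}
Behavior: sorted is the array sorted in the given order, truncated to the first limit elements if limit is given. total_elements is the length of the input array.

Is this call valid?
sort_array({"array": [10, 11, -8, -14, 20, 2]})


Checking all required parameters present and types match... All valid.
Valid


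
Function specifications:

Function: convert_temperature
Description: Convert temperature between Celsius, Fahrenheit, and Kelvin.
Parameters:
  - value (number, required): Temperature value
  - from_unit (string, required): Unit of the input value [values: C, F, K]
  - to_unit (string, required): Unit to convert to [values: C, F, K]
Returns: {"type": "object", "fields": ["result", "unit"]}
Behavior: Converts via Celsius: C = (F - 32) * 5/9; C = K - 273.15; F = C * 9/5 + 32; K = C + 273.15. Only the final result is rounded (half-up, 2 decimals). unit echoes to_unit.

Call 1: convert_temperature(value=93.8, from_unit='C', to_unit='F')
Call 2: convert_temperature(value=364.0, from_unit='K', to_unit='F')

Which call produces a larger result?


Call 1:
  Input already in C: 93.8
  To F: 93.8 * 9/5 + 32 = 200.84
  Round to 2 decimals: 200.84
  -> 200.84 F
Call 2:
  To C: 364 - 273.15 = 90.85
  To F: 90.85 * 9/5 + 32 = 195.53
  Round to 2 decimals: 195.53
  -> 195.53 F
Call 1 (200.84 F)


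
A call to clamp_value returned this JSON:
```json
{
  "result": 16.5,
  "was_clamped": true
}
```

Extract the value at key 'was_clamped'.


true


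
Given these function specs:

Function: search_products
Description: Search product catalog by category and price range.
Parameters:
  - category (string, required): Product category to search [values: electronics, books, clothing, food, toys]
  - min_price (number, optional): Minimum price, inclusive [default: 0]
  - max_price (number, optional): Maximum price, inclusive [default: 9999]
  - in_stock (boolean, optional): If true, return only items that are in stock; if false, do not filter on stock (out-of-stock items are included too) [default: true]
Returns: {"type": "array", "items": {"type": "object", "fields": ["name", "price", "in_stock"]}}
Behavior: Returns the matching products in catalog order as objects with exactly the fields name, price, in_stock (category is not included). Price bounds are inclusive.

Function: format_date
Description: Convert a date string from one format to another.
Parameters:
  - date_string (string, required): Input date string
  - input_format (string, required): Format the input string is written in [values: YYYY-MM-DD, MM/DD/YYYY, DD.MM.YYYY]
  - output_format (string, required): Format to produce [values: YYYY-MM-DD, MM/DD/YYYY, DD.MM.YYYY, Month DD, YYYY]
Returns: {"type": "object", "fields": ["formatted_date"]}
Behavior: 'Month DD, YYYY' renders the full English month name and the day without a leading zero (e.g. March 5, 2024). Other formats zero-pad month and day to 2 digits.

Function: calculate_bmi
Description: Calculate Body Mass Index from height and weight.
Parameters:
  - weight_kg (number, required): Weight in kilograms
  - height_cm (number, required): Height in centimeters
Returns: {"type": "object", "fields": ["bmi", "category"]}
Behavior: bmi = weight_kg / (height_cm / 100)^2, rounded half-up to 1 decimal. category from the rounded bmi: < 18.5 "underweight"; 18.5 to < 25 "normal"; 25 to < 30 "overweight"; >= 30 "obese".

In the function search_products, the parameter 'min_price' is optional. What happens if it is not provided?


The search_products spec declares:
  - min_price (number, optional): Minimum price, inclusive [default: 0]
It defaults to 0


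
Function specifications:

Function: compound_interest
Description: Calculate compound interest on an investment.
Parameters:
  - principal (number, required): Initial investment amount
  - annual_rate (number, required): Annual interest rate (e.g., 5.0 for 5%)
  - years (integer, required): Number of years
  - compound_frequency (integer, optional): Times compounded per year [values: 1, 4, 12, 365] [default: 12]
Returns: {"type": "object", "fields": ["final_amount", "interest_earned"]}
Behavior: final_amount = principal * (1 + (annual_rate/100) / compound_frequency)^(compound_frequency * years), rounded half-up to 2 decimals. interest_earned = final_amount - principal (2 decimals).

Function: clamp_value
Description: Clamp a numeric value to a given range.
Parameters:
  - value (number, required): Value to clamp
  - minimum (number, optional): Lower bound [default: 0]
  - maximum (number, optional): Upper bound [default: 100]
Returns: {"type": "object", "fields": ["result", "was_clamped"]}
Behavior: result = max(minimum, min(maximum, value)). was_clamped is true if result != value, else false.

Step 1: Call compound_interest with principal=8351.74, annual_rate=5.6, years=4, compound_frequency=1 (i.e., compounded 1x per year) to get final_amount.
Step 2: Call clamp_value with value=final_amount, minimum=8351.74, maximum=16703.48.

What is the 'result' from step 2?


Step 1: compound_interest
  rate per period = 5.6/100/1 = 0.056 (keep full precision); periods = 1 * 4 = 4
  (1 + 0.056)^4 = 1.2435283
  final_amount = 8351.74 * 1.2435283 = 10385.625032 -> 10385.63
  interest_earned = 10385.63 - 8351.74 = 2033.89
  -> final_amount = 10385.63
Step 2: clamp_value(value=10385.63, minimum=8351.74, maximum=16703.48)
  result = max(8351.74, min(16703.48, 10385.63)) = max(8351.74, 10385.63) = 10385.63
  was_clamped = (10385.63 != 10385.63) = false
  -> result = 10385.63
10385.63


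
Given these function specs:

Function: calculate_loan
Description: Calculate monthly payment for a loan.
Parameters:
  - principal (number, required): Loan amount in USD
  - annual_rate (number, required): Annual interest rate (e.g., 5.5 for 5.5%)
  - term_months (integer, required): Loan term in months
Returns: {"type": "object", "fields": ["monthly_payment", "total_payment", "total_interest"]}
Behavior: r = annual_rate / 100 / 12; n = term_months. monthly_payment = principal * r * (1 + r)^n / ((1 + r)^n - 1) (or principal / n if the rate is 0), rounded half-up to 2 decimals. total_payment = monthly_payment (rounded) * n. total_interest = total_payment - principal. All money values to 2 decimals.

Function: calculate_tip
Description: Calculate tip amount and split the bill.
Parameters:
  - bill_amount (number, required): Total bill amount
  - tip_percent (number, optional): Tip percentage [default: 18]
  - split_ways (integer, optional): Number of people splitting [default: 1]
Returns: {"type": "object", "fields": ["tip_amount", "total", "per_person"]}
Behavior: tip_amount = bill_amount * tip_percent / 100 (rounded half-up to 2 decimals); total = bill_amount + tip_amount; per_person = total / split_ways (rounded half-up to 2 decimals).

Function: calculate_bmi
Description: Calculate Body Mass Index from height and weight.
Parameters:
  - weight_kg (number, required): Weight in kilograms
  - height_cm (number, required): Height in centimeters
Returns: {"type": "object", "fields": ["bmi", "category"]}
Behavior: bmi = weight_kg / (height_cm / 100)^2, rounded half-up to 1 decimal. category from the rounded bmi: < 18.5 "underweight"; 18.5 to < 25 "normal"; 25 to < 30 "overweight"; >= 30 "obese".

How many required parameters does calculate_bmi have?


Parameters of calculate_bmi: weight_kg (required), height_cm (required)
Required count:
2


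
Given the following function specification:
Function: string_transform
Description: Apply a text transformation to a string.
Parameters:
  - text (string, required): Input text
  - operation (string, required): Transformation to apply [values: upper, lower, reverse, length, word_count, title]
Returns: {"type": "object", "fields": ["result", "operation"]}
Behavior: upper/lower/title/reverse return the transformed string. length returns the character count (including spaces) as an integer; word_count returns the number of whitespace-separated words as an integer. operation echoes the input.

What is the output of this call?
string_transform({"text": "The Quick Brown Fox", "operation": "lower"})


lower('The Quick Brown Fox') = 'the quick brown fox'
Output:
{"result": "the quick brown fox", "operation": "lower"}


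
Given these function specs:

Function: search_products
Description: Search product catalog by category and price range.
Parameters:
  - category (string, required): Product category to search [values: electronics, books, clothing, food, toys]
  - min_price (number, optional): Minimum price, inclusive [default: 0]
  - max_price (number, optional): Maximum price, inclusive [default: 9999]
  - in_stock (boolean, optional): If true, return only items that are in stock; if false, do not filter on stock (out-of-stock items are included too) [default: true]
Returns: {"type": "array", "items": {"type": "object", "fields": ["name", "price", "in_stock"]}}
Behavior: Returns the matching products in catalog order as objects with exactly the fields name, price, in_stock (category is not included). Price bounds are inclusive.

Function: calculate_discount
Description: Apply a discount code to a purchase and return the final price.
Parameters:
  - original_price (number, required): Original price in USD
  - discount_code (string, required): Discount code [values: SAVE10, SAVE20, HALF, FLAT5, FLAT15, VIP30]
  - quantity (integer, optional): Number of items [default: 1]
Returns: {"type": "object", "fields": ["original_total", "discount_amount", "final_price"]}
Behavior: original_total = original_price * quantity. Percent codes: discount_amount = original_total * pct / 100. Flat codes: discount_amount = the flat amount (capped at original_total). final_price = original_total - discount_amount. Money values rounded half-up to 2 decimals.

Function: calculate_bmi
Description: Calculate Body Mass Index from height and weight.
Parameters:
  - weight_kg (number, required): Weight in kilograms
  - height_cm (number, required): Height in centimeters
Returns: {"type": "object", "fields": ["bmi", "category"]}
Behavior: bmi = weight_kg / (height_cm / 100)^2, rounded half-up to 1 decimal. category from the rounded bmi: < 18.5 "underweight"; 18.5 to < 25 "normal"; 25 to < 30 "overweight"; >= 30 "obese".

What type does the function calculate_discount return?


The calculate_discount spec declares Returns: {"type": "object", "fields": ["original_total", "discount_amount", "final_price"]}
Type:
object
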